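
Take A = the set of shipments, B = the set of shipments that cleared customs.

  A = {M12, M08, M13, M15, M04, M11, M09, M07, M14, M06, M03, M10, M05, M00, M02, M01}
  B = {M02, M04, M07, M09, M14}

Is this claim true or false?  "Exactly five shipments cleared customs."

True

'Exactly five shipments cleared customs' holds iff |A ∩ B| = 5.
|A| = 16, |A ∩ B| = 5, |A ∖ B| = 11.
|A ∩ B| = 5, so the statement is true.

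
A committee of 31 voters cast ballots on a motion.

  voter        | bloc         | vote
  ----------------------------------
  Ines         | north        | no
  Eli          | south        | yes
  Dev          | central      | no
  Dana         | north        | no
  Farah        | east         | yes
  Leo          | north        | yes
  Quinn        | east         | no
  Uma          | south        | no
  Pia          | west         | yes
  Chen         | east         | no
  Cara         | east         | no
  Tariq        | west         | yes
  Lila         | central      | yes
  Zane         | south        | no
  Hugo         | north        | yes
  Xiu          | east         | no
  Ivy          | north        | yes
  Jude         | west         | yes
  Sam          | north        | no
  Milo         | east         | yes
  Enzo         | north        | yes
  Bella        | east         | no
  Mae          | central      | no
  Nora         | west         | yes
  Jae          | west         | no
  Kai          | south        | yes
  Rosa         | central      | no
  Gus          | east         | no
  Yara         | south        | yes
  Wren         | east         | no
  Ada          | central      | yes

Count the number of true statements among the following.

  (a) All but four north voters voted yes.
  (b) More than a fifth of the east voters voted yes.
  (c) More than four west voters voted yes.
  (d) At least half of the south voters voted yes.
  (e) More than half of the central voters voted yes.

(a) north: |A| = 7, |A ∩ B| = 4; needs |A ∖ B| = 4 — false.
(b) east: |A| = 9, |A ∩ B| = 2; needs |A ∩ B| / |A| > 1/5 — true.
(c) west: |A| = 5, |A ∩ B| = 4; needs |A ∩ B| > 4 — false.
(d) south: |A| = 5, |A ∩ B| = 3; needs |A ∩ B| ≥ |A ∖ B| — true.
(e) central: |A| = 5, |A ∩ B| = 2; needs |A ∩ B| > |A ∖ B| — false.

2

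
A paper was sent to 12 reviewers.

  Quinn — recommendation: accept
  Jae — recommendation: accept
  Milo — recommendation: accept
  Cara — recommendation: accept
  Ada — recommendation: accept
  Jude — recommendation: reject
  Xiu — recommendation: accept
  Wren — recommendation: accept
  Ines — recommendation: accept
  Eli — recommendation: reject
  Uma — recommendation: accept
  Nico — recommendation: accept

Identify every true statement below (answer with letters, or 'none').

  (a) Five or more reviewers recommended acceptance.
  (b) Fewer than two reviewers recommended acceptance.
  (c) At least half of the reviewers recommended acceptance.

|A| = 12, |A ∩ B| = 10, |A ∖ B| = 2.
(a) |A ∩ B| ≥ 5: holds.
(b) |A ∩ B| < 2: fails.
(c) |A ∩ B| ≥ |A ∖ B|: holds.

(a), (c)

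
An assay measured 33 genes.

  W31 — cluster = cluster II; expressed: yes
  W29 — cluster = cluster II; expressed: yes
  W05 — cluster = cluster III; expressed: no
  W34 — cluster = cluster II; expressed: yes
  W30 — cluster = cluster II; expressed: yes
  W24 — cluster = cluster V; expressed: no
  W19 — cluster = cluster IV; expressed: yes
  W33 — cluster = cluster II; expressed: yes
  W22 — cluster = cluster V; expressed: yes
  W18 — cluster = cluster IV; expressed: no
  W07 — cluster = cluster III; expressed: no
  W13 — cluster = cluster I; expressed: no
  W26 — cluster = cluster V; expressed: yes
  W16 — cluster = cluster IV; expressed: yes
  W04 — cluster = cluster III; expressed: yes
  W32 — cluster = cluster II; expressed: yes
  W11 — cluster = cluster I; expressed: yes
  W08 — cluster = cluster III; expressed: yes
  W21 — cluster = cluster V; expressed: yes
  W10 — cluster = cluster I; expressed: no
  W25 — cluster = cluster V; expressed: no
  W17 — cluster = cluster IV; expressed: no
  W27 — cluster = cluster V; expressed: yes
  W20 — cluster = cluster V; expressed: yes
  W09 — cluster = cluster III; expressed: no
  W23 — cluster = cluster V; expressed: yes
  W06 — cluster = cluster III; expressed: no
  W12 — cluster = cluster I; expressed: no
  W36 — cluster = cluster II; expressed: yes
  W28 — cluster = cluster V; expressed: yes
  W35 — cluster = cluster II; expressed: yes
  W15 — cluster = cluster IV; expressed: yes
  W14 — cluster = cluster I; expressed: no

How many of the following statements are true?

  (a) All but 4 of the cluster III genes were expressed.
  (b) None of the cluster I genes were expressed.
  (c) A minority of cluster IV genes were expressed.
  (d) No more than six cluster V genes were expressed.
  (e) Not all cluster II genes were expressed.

(a) cluster III: |A| = 6, |A ∩ B| = 2; needs |A ∖ B| = 4 — true.
(b) cluster I: |A| = 5, |A ∩ B| = 1; needs A ∩ B = ∅ (|A ∩ B| = 0) — false.
(c) cluster IV: |A| = 5, |A ∩ B| = 3; needs |A ∩ B| < |A ∖ B| — false.
(d) cluster V: |A| = 9, |A ∩ B| = 7; needs |A ∩ B| ≤ 6 — false.
(e) cluster II: |A| = 8, |A ∩ B| = 8; needs A ⊄ B (|A ∖ B| ≥ 1) — false.

1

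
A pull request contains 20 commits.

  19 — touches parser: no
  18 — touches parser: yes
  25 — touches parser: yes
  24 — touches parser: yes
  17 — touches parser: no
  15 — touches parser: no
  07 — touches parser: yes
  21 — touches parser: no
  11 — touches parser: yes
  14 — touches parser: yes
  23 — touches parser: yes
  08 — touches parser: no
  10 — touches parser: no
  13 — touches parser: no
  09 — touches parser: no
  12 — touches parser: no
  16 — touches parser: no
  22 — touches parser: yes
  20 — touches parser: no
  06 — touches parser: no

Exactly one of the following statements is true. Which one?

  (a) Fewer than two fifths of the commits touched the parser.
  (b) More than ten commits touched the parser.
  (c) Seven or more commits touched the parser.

(c)

|A| = 20, |A ∩ B| = 8, |A ∖ B| = 12.
(a) requires |A ∩ B| / |A| < 2/5: false.
(b) requires |A ∩ B| > 10: false.
(c) requires |A ∩ B| ≥ 7: true.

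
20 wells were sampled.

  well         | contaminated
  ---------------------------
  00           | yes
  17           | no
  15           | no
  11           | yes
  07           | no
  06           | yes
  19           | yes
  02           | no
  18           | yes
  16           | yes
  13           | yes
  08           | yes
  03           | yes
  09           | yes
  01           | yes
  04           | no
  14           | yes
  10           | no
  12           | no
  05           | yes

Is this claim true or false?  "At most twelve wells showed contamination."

'At most twelve wells showed contamination' holds iff |A ∩ B| ≤ 12.
|A| = 20, |A ∩ B| = 13, |A ∖ B| = 7.
|A ∩ B| = 13, so the statement is false.

False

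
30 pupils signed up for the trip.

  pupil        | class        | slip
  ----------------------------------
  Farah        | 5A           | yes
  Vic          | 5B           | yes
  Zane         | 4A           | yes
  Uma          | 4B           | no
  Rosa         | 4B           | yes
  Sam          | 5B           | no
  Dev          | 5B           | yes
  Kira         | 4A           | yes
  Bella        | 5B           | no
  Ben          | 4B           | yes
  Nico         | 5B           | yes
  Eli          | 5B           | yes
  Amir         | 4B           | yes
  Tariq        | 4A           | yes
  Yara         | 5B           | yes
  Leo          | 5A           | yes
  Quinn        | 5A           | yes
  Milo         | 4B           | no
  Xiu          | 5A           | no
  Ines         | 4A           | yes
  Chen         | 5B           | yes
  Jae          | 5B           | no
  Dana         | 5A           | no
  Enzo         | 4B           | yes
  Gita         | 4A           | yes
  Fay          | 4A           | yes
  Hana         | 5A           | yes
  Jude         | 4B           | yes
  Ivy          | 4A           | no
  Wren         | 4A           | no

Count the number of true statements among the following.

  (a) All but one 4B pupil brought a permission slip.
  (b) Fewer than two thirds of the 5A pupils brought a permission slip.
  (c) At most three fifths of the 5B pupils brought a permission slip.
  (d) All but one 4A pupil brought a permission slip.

0

(a) 4B: |A| = 7, |A ∩ B| = 5; needs |A ∖ B| = 1 — false.
(b) 5A: |A| = 6, |A ∩ B| = 4; needs |A ∩ B| / |A| < 2/3 — false.
(c) 5B: |A| = 9, |A ∩ B| = 6; needs |A ∩ B| / |A| ≤ 3/5 — false.
(d) 4A: |A| = 8, |A ∩ B| = 6; needs |A ∖ B| = 1 — false.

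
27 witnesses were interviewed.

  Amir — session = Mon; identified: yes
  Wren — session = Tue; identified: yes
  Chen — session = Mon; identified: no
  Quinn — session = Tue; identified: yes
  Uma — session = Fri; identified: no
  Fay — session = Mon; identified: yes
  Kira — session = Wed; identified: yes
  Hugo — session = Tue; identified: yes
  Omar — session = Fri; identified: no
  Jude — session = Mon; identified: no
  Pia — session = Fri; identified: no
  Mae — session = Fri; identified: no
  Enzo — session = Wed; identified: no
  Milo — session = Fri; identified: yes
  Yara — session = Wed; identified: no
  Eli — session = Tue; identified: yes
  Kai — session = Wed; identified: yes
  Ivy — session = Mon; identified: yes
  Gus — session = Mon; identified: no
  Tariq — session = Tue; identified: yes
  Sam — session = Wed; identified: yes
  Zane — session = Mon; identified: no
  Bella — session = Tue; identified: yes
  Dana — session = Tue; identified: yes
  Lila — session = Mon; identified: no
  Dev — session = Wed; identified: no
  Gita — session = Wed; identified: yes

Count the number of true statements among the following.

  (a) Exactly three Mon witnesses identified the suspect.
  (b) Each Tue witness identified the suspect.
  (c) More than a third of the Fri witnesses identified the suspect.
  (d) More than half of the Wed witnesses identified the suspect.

(a) Mon: |A| = 8, |A ∩ B| = 3; needs |A ∩ B| = 3 — true.
(b) Tue: |A| = 7, |A ∩ B| = 7; needs A ⊆ B, i.e. every element of A is in B (|A ∖ B| = 0) — true.
(c) Fri: |A| = 5, |A ∩ B| = 1; needs |A ∩ B| / |A| > 1/3 — false.
(d) Wed: |A| = 7, |A ∩ B| = 4; needs |A ∩ B| > |A ∖ B| — true.

3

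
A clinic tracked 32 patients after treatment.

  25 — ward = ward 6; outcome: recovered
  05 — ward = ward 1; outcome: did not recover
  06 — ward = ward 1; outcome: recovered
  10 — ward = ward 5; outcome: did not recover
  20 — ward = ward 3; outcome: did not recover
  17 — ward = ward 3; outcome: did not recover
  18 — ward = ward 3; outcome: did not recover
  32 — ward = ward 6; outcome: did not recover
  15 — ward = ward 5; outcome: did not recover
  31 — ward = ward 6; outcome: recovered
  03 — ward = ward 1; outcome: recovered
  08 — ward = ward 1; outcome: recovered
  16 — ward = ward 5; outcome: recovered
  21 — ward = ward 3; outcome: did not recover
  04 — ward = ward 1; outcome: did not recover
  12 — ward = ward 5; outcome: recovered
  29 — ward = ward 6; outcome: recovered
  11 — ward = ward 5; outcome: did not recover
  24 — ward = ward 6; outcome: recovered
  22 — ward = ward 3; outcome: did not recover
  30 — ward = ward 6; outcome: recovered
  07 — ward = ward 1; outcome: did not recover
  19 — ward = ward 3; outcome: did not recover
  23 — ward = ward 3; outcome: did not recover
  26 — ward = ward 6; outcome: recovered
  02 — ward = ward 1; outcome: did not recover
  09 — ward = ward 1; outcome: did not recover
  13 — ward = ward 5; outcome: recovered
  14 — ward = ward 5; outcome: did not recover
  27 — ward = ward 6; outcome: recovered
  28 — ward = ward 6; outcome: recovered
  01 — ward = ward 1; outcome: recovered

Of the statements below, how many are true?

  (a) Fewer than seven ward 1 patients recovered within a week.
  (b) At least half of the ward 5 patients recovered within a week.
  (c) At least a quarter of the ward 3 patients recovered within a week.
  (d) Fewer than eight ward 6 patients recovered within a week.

1

(a) ward 1: |A| = 9, |A ∩ B| = 4; needs |A ∩ B| < 7 — true.
(b) ward 5: |A| = 7, |A ∩ B| = 3; needs |A ∩ B| ≥ |A ∖ B| — false.
(c) ward 3: |A| = 7, |A ∩ B| = 0; needs |A ∩ B| / |A| ≥ 1/4 — false.
(d) ward 6: |A| = 9, |A ∩ B| = 8; needs |A ∩ B| < 8 — false.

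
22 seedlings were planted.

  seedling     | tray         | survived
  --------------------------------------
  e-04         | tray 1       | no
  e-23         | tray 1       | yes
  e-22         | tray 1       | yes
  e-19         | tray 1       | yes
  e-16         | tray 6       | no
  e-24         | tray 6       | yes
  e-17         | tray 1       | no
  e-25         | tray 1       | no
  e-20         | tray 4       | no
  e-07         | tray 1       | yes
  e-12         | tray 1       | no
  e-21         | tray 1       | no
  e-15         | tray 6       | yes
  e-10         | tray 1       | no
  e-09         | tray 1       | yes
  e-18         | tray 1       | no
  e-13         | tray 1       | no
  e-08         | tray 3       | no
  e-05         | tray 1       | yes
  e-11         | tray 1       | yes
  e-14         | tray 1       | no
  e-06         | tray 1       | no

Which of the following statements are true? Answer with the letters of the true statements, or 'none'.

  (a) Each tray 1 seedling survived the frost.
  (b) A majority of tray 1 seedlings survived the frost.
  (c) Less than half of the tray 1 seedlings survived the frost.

|A| = 17, |A ∩ B| = 7, |A ∖ B| = 10.
(a) A ⊆ B, i.e. every element of A is in B (|A ∖ B| = 0): fails.
(b) |A ∩ B| > |A ∖ B|: fails.
(c) |A ∩ B| < |A ∖ B|: holds.

(c)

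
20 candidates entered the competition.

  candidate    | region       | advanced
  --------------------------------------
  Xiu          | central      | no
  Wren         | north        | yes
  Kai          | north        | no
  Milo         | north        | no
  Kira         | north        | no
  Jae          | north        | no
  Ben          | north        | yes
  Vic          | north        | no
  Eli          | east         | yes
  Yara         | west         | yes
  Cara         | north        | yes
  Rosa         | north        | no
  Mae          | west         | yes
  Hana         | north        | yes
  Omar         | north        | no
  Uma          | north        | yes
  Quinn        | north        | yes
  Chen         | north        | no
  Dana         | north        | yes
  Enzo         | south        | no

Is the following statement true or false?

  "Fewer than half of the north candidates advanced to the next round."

The determiner here denotes the relation: |A ∩ B| < |A ∖ B|.
|A| = 15, |A ∩ B| = 7, |A ∖ B| = 8.
7 < 8, so the statement is true.

True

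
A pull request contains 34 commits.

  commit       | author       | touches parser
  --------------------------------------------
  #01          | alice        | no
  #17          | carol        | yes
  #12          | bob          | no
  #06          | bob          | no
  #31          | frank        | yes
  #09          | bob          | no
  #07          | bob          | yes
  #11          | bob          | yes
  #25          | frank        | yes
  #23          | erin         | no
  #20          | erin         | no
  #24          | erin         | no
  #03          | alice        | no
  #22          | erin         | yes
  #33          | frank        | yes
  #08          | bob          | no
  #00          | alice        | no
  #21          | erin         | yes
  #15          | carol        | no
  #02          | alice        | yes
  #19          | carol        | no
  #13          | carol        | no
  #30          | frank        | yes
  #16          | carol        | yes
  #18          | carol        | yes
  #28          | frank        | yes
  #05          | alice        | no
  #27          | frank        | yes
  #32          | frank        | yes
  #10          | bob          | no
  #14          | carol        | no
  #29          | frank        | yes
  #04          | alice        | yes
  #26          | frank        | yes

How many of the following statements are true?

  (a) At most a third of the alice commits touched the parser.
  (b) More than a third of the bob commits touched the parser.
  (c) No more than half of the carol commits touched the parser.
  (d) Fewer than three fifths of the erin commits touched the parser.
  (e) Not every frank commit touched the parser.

(a) alice: |A| = 6, |A ∩ B| = 2; needs |A ∩ B| / |A| ≤ 1/3 — true.
(b) bob: |A| = 7, |A ∩ B| = 2; needs |A ∩ B| / |A| > 1/3 — false.
(c) carol: |A| = 7, |A ∩ B| = 3; needs |A ∩ B| ≤ |A ∖ B| — true.
(d) erin: |A| = 5, |A ∩ B| = 2; needs |A ∩ B| / |A| < 3/5 — true.
(e) frank: |A| = 9, |A ∩ B| = 9; needs A ⊄ B (|A ∖ B| ≥ 1) — false.

3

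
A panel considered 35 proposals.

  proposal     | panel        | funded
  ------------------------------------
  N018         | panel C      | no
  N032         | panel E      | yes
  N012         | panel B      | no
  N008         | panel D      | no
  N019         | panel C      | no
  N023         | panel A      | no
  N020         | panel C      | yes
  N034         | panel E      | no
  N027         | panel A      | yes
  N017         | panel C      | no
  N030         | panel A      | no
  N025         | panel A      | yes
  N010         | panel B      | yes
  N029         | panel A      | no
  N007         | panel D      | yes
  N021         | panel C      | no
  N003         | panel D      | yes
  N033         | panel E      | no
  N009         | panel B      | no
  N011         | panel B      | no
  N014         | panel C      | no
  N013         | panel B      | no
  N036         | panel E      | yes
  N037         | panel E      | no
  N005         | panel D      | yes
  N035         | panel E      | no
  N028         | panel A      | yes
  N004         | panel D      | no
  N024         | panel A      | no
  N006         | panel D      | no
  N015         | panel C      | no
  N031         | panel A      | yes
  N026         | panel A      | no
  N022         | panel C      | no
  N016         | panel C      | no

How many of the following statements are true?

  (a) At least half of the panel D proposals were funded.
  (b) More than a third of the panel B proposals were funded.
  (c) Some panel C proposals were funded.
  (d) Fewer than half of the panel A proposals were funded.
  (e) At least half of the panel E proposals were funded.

(a) panel D: |A| = 6, |A ∩ B| = 3; needs |A ∩ B| ≥ |A ∖ B| — true.
(b) panel B: |A| = 5, |A ∩ B| = 1; needs |A ∩ B| / |A| > 1/3 — false.
(c) panel C: |A| = 9, |A ∩ B| = 1; needs A ∩ B ≠ ∅ (|A ∩ B| ≥ 1) — true.
(d) panel A: |A| = 9, |A ∩ B| = 4; needs |A ∩ B| < |A ∖ B| — true.
(e) panel E: |A| = 6, |A ∩ B| = 2; needs |A ∩ B| ≥ |A ∖ B| — false.

3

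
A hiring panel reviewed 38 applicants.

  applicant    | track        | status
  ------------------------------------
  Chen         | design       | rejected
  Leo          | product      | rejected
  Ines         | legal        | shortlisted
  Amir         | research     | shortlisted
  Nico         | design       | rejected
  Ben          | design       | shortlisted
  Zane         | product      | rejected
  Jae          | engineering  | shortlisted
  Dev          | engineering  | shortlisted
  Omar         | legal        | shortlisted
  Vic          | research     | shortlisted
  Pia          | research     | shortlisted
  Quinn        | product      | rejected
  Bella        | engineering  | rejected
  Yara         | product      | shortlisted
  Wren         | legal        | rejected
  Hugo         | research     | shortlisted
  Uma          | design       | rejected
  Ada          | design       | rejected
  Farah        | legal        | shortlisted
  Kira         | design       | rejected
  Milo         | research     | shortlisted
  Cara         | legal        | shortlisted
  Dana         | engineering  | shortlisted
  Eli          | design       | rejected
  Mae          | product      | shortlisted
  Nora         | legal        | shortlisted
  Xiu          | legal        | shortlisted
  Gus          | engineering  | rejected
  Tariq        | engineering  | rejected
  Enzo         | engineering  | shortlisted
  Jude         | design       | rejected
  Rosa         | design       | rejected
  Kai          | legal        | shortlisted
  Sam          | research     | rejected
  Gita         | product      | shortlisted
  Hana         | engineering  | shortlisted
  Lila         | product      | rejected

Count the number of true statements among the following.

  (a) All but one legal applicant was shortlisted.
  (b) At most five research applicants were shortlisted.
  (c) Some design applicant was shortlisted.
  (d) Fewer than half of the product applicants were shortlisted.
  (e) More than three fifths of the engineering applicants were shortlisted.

(a) legal: |A| = 8, |A ∩ B| = 7; needs |A ∖ B| = 1 — true.
(b) research: |A| = 6, |A ∩ B| = 5; needs |A ∩ B| ≤ 5 — true.
(c) design: |A| = 9, |A ∩ B| = 1; needs A ∩ B ≠ ∅ (|A ∩ B| ≥ 1) — true.
(d) product: |A| = 7, |A ∩ B| = 3; needs |A ∩ B| < |A ∖ B| — true.
(e) engineering: |A| = 8, |A ∩ B| = 5; needs |A ∩ B| / |A| > 3/5 — true.

5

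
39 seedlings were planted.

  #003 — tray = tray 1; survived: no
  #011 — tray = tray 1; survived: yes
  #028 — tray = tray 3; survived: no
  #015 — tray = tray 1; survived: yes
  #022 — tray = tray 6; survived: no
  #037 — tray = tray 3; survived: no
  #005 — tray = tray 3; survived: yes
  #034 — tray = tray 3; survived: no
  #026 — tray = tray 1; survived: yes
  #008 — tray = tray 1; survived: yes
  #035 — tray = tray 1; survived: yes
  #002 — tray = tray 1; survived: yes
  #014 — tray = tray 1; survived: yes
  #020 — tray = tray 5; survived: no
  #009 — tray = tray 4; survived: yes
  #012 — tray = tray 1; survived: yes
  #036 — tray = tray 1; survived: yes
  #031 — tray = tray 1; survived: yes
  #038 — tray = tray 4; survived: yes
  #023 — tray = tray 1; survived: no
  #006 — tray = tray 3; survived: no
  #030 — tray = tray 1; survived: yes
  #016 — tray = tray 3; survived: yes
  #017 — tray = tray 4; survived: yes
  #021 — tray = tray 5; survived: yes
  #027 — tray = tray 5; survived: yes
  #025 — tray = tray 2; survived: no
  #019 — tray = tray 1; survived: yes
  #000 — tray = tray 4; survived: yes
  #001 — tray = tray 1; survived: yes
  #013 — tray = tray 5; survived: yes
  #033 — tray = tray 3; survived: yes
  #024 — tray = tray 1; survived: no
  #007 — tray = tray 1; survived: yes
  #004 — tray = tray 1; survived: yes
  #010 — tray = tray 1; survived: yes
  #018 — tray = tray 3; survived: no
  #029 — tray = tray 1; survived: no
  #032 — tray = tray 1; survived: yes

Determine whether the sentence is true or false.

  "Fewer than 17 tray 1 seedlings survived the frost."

The determiner here denotes the relation: |A ∩ B| < 17.
|A| = 21, |A ∩ B| = 17, |A ∖ B| = 4.
|A ∩ B| = 17, so the statement is false.

False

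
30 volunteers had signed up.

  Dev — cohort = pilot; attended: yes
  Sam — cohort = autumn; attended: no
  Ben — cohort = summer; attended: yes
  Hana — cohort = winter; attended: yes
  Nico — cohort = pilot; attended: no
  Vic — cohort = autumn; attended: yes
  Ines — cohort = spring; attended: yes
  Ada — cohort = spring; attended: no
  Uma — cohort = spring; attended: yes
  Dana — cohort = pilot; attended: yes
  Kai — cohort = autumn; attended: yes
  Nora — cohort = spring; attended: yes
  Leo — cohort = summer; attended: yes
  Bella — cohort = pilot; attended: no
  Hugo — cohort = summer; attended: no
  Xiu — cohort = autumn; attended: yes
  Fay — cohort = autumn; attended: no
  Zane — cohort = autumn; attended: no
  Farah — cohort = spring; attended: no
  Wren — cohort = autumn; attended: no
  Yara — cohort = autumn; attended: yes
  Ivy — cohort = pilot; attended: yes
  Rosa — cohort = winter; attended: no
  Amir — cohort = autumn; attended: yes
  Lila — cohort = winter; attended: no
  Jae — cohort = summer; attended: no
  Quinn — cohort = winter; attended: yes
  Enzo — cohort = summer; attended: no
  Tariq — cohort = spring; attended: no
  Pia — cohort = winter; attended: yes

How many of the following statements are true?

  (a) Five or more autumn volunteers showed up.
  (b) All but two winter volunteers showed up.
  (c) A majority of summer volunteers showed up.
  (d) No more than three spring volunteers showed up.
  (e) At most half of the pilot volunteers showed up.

(a) autumn: |A| = 9, |A ∩ B| = 5; needs |A ∩ B| ≥ 5 — true.
(b) winter: |A| = 5, |A ∩ B| = 3; needs |A ∖ B| = 2 — true.
(c) summer: |A| = 5, |A ∩ B| = 2; needs |A ∩ B| > |A ∖ B| — false.
(d) spring: |A| = 6, |A ∩ B| = 3; needs |A ∩ B| ≤ 3 — true.
(e) pilot: |A| = 5, |A ∩ B| = 3; needs |A ∩ B| ≤ |A ∖ B| — false.

3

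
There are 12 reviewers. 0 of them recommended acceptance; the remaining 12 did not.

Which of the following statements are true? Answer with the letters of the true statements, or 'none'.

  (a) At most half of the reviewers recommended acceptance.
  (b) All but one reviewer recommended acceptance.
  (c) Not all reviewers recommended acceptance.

|A| = 12, |A ∩ B| = 0, |A ∖ B| = 12.
(a) |A ∩ B| ≤ |A ∖ B|: holds.
(b) |A ∖ B| = 1: fails.
(c) A ⊄ B (|A ∖ B| ≥ 1): holds.

(a), (c)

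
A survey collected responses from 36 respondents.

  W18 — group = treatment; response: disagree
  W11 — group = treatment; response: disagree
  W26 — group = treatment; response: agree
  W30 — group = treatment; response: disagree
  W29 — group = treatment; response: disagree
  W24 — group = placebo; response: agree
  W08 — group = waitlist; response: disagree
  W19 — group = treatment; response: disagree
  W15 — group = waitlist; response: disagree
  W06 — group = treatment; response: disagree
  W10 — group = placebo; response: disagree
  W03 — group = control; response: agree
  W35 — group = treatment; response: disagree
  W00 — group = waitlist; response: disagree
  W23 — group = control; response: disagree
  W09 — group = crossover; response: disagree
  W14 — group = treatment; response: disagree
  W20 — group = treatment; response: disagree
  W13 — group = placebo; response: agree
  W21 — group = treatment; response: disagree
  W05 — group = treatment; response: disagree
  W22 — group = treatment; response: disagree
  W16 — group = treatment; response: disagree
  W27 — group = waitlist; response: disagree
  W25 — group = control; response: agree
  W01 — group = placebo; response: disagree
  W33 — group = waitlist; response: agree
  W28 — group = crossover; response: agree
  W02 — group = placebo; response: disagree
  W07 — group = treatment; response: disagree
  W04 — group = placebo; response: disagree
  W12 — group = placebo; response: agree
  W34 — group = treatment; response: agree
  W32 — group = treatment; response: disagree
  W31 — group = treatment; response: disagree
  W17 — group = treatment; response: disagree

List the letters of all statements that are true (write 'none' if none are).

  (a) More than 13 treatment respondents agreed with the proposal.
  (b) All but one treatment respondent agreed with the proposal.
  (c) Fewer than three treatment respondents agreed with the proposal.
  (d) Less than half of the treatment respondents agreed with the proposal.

(c), (d)

|A| = 19, |A ∩ B| = 2, |A ∖ B| = 17.
(a) |A ∩ B| > 13: fails.
(b) |A ∖ B| = 1: fails.
(c) |A ∩ B| < 3: holds.
(d) |A ∩ B| < |A ∖ B|: holds.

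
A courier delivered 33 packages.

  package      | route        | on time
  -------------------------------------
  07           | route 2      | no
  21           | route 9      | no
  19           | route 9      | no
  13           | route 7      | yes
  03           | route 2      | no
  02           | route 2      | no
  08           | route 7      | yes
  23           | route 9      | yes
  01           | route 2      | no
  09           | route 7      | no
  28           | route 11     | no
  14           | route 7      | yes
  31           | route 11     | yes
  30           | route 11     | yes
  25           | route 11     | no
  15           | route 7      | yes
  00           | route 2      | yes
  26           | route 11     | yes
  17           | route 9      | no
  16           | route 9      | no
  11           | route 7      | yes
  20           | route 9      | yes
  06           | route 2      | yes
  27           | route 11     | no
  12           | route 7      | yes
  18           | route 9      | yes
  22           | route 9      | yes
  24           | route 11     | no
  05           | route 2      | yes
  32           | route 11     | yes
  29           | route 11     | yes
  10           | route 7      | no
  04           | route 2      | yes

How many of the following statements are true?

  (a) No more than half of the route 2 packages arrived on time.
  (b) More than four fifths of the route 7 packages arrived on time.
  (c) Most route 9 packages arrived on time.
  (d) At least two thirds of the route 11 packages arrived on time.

(a) route 2: |A| = 8, |A ∩ B| = 4; needs |A ∩ B| ≤ |A ∖ B| — true.
(b) route 7: |A| = 8, |A ∩ B| = 6; needs |A ∩ B| / |A| > 4/5 — false.
(c) route 9: |A| = 8, |A ∩ B| = 4; needs |A ∩ B| > |A ∖ B| — false.
(d) route 11: |A| = 9, |A ∩ B| = 5; needs |A ∩ B| / |A| ≥ 2/3 — false.

1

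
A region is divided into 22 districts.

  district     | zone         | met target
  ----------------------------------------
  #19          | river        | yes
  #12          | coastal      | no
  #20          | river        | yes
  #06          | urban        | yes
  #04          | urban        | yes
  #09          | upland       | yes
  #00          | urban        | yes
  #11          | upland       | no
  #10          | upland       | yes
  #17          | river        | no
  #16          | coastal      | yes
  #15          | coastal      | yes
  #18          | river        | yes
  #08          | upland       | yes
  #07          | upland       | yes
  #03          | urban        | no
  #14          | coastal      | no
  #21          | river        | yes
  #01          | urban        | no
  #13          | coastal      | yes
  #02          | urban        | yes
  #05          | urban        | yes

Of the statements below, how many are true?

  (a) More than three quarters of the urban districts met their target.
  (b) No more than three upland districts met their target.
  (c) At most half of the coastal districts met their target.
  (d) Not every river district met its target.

(a) urban: |A| = 7, |A ∩ B| = 5; needs |A ∩ B| / |A| > 3/4 — false.
(b) upland: |A| = 5, |A ∩ B| = 4; needs |A ∩ B| ≤ 3 — false.
(c) coastal: |A| = 5, |A ∩ B| = 3; needs |A ∩ B| ≤ |A ∖ B| — false.
(d) river: |A| = 5, |A ∩ B| = 4; needs A ⊄ B (|A ∖ B| ≥ 1) — true.

1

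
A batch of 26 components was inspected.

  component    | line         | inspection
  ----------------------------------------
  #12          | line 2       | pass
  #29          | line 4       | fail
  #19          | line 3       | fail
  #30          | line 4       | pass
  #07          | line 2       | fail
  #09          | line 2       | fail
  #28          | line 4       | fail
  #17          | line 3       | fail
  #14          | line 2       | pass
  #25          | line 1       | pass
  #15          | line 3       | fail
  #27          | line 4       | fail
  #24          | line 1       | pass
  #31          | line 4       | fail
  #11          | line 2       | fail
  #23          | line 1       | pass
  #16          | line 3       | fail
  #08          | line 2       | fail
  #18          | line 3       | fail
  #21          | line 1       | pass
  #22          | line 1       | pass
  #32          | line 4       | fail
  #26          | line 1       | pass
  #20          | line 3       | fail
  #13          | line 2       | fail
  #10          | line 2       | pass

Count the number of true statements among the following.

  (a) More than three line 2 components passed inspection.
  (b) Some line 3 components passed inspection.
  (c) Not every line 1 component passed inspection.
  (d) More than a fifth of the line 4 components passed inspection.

0

(a) line 2: |A| = 8, |A ∩ B| = 3; needs |A ∩ B| > 3 — false.
(b) line 3: |A| = 6, |A ∩ B| = 0; needs A ∩ B ≠ ∅ (|A ∩ B| ≥ 1) — false.
(c) line 1: |A| = 6, |A ∩ B| = 6; needs A ⊄ B (|A ∖ B| ≥ 1) — false.
(d) line 4: |A| = 6, |A ∩ B| = 1; needs |A ∩ B| / |A| > 1/5 — false.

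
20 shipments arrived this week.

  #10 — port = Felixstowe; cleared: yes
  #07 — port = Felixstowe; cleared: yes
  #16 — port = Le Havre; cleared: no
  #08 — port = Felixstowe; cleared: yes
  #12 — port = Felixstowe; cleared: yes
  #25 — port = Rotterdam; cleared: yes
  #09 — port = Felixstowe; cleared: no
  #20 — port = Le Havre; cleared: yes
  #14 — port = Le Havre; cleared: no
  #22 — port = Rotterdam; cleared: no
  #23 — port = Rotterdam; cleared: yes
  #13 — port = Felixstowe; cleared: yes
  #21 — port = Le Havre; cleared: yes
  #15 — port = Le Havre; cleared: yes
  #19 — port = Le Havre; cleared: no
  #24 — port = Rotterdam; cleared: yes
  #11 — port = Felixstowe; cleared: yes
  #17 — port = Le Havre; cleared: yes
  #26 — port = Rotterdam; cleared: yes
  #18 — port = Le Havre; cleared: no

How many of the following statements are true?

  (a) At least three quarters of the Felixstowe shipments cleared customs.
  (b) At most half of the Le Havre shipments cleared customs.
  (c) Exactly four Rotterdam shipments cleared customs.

3

(a) Felixstowe: |A| = 7, |A ∩ B| = 6; needs |A ∩ B| / |A| ≥ 3/4 — true.
(b) Le Havre: |A| = 8, |A ∩ B| = 4; needs |A ∩ B| ≤ |A ∖ B| — true.
(c) Rotterdam: |A| = 5, |A ∩ B| = 4; needs |A ∩ B| = 4 — true.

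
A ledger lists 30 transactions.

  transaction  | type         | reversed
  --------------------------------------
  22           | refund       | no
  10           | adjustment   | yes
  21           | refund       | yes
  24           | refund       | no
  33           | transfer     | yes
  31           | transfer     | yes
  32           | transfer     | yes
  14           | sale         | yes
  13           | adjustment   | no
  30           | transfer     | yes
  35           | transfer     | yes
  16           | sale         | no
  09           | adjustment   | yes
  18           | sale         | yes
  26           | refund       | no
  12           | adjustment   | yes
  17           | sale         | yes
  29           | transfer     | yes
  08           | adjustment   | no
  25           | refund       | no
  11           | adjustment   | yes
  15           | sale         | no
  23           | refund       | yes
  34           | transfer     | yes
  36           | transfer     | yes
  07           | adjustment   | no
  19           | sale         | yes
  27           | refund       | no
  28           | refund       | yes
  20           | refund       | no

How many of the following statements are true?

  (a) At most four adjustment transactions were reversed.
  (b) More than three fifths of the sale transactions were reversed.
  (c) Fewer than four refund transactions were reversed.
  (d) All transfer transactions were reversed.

4

(a) adjustment: |A| = 7, |A ∩ B| = 4; needs |A ∩ B| ≤ 4 — true.
(b) sale: |A| = 6, |A ∩ B| = 4; needs |A ∩ B| / |A| > 3/5 — true.
(c) refund: |A| = 9, |A ∩ B| = 3; needs |A ∩ B| < 4 — true.
(d) transfer: |A| = 8, |A ∩ B| = 8; needs A ⊆ B, i.e. every element of A is in B (|A ∖ B| = 0) — true.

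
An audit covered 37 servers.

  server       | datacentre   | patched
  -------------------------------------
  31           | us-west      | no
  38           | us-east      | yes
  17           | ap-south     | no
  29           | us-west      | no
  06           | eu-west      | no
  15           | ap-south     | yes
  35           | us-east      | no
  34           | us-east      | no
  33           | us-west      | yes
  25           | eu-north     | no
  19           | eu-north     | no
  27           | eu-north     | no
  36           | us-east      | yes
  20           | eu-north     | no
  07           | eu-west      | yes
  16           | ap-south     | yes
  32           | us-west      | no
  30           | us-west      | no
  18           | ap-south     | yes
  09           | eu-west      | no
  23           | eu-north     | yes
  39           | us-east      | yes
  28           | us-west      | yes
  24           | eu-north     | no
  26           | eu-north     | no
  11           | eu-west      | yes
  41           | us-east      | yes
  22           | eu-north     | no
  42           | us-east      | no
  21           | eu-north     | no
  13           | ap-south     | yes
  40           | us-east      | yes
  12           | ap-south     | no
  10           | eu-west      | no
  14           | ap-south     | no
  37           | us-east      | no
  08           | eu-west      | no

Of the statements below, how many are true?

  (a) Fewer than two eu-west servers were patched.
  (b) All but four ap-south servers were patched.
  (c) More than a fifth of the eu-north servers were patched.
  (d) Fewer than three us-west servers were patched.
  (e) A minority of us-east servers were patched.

1

(a) eu-west: |A| = 6, |A ∩ B| = 2; needs |A ∩ B| < 2 — false.
(b) ap-south: |A| = 7, |A ∩ B| = 4; needs |A ∖ B| = 4 — false.
(c) eu-north: |A| = 9, |A ∩ B| = 1; needs |A ∩ B| / |A| > 1/5 — false.
(d) us-west: |A| = 6, |A ∩ B| = 2; needs |A ∩ B| < 3 — true.
(e) us-east: |A| = 9, |A ∩ B| = 5; needs |A ∩ B| < |A ∖ B| — false.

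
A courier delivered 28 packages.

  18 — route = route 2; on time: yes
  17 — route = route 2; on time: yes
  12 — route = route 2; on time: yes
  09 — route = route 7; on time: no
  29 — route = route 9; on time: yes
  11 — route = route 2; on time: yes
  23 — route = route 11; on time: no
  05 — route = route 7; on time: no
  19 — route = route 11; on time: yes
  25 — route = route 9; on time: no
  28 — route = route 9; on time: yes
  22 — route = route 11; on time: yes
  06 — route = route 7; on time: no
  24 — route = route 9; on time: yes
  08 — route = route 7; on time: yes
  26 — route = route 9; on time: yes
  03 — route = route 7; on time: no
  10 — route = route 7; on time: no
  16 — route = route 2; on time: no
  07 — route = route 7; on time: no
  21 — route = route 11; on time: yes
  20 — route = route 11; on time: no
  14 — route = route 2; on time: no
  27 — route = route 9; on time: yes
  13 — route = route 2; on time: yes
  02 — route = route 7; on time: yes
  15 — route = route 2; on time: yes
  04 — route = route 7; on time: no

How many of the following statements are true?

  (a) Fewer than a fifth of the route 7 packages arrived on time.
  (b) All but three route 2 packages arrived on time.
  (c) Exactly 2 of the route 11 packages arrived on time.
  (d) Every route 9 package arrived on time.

0

(a) route 7: |A| = 9, |A ∩ B| = 2; needs |A ∩ B| / |A| < 1/5 — false.
(b) route 2: |A| = 8, |A ∩ B| = 6; needs |A ∖ B| = 3 — false.
(c) route 11: |A| = 5, |A ∩ B| = 3; needs |A ∩ B| = 2 — false.
(d) route 9: |A| = 6, |A ∩ B| = 5; needs A ⊆ B, i.e. every element of A is in B (|A ∖ B| = 0) — false.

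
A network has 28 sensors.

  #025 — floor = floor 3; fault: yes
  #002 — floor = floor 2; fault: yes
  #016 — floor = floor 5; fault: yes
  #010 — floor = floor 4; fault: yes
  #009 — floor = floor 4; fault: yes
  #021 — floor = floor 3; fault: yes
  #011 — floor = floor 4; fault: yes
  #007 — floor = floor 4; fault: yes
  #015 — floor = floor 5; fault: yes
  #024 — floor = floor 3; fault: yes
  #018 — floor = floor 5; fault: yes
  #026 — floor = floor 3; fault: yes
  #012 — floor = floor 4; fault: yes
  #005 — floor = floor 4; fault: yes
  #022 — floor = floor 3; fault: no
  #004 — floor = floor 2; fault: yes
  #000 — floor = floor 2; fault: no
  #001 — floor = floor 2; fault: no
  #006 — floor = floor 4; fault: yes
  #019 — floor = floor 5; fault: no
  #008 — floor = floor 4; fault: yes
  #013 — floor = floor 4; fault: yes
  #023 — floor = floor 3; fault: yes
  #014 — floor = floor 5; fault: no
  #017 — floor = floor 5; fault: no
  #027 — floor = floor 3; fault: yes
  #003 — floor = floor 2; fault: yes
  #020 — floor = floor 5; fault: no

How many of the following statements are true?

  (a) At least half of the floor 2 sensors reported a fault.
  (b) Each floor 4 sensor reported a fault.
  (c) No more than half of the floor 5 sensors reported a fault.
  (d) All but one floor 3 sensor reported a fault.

4

(a) floor 2: |A| = 5, |A ∩ B| = 3; needs |A ∩ B| ≥ |A ∖ B| — true.
(b) floor 4: |A| = 9, |A ∩ B| = 9; needs A ⊆ B, i.e. every element of A is in B (|A ∖ B| = 0) — true.
(c) floor 5: |A| = 7, |A ∩ B| = 3; needs |A ∩ B| ≤ |A ∖ B| — true.
(d) floor 3: |A| = 7, |A ∩ B| = 6; needs |A ∖ B| = 1 — true.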